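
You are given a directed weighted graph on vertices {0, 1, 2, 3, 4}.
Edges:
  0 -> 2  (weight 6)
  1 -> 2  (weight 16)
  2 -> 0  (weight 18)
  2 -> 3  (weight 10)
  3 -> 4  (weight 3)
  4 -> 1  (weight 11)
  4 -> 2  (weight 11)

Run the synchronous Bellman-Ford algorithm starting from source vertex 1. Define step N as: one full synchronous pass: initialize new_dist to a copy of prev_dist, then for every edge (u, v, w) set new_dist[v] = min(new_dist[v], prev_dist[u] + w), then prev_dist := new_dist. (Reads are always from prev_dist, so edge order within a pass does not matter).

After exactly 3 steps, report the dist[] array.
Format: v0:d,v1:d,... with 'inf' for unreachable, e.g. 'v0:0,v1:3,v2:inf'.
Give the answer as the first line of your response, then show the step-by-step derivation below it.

v0:34,v1:0,v2:16,v3:26,v4:29

step 1: dist = v0:inf,v1:0,v2:16,v3:inf,v4:inf
step 2: dist = v0:34,v1:0,v2:16,v3:26,v4:inf
step 3: dist = v0:34,v1:0,v2:16,v3:26,v4:29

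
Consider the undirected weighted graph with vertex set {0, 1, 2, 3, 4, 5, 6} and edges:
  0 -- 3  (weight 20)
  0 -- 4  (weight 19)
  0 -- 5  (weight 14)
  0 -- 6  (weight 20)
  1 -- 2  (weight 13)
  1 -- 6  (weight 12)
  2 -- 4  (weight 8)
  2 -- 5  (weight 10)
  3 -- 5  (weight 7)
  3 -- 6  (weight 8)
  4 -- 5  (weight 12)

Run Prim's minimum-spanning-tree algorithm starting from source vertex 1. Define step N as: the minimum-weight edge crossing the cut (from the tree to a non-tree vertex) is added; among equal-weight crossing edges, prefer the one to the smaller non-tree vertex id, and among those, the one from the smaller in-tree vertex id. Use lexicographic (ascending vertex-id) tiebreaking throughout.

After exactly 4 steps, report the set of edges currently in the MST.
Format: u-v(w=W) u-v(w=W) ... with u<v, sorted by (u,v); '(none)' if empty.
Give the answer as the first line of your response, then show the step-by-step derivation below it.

1-6(w=12) 2-5(w=10) 3-5(w=7) 3-6(w=8)

step 1: add edge 1-6 (w=12); MST = {1-6(w=12)}
step 2: add edge 3-6 (w=8); MST = {1-6(w=12) 3-6(w=8)}
step 3: add edge 3-5 (w=7); MST = {1-6(w=12) 3-5(w=7) 3-6(w=8)}
step 4: add edge 2-5 (w=10); MST = {1-6(w=12) 2-5(w=10) 3-5(w=7) 3-6(w=8)}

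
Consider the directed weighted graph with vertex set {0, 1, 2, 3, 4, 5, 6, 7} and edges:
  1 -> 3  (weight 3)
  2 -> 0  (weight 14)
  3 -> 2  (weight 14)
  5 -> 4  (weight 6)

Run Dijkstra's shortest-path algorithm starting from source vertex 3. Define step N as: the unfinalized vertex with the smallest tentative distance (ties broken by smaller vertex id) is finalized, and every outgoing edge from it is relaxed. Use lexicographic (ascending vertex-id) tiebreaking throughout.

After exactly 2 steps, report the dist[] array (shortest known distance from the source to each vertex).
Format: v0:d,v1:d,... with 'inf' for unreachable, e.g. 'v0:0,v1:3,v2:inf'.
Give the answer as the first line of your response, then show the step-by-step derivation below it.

v0:28,v1:inf,v2:14,v3:0,v4:inf,v5:inf,v6:inf,v7:inf

step 1: dist = v0:inf,v1:inf,v2:14,v3:0,v4:inf,v5:inf,v6:inf,v7:inf
step 2: dist = v0:28,v1:inf,v2:14,v3:0,v4:inf,v5:inf,v6:inf,v7:inf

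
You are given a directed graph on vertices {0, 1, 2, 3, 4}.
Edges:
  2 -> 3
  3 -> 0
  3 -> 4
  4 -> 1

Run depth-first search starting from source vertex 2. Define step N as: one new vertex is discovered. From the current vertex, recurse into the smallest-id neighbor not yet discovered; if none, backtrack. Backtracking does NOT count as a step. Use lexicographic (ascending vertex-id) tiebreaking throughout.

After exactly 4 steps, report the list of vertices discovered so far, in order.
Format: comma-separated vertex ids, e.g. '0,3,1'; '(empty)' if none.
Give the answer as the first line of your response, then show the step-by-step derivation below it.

2,3,0,4

step 1: discover 2; path=2; order=2
step 2: discover 3; path=2>3; order=2,3
step 3: discover 0; path=2>3>0; order=2,3,0
step 4: discover 4; path=2>3>4; order=2,3,0,4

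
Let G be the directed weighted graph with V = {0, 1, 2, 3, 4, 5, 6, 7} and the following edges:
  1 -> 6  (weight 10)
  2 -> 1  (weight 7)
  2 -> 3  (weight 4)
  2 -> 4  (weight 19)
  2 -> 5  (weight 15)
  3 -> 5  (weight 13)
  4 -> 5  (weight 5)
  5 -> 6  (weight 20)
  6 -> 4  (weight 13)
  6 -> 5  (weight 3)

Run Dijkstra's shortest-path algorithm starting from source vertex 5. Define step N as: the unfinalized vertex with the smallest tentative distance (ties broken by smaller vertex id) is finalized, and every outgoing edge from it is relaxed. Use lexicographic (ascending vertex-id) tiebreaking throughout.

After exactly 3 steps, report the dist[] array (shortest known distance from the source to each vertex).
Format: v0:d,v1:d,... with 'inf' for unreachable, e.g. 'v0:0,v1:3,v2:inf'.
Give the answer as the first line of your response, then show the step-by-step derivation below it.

v0:inf,v1:inf,v2:inf,v3:inf,v4:33,v5:0,v6:20,v7:inf

step 1: dist = v0:inf,v1:inf,v2:inf,v3:inf,v4:inf,v5:0,v6:20,v7:inf
step 2: dist = v0:inf,v1:inf,v2:inf,v3:inf,v4:33,v5:0,v6:20,v7:inf
step 3: dist = v0:inf,v1:inf,v2:inf,v3:inf,v4:33,v5:0,v6:20,v7:inf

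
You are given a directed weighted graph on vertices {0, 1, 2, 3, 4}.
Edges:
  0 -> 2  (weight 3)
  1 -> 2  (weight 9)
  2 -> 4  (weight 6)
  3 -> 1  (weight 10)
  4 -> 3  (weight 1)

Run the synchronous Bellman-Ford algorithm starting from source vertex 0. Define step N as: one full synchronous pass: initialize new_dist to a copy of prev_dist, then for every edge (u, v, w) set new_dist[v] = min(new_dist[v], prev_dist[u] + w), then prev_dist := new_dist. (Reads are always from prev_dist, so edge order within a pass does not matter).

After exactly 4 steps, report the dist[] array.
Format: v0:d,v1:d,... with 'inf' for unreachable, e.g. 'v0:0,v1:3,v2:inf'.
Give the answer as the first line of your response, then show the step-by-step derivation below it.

v0:0,v1:20,v2:3,v3:10,v4:9

step 1: dist = v0:0,v1:inf,v2:3,v3:inf,v4:inf
step 2: dist = v0:0,v1:inf,v2:3,v3:inf,v4:9
step 3: dist = v0:0,v1:inf,v2:3,v3:10,v4:9
step 4: dist = v0:0,v1:20,v2:3,v3:10,v4:9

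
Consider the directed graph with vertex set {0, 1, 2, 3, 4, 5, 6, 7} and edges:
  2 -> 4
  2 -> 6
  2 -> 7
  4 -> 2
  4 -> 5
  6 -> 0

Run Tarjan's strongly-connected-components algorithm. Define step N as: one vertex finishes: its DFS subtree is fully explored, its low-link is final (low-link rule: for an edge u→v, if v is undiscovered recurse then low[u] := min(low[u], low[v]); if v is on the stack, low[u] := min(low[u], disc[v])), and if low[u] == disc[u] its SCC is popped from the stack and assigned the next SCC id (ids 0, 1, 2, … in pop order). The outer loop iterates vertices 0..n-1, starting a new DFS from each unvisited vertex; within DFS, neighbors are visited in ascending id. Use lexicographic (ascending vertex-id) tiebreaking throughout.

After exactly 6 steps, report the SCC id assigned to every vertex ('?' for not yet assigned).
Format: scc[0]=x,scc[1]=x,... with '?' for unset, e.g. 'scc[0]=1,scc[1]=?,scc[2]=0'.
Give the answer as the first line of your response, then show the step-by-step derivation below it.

scc[0]=0,scc[1]=1,scc[2]=?,scc[3]=?,scc[4]=?,scc[5]=2,scc[6]=3,scc[7]=4

step 1: low=(low[0]=0,low[1]=?,low[2]=?,low[3]=?,low[4]=?,low[5]=?,low[6]=?,low[7]=?); scc=(scc[0]=0,scc[1]=?,scc[2]=?,scc[3]=?,scc[4]=?,scc[5]=?,scc[6]=?,scc[7]=?)
step 2: low=(low[0]=0,low[1]=1,low[2]=?,low[3]=?,low[4]=?,low[5]=?,low[6]=?,low[7]=?); scc=(scc[0]=0,scc[1]=1,scc[2]=?,scc[3]=?,scc[4]=?,scc[5]=?,scc[6]=?,scc[7]=?)
step 3: low=(low[0]=0,low[1]=1,low[2]=2,low[3]=?,low[4]=2,low[5]=4,low[6]=?,low[7]=?); scc=(scc[0]=0,scc[1]=1,scc[2]=?,scc[3]=?,scc[4]=?,scc[5]=2,scc[6]=?,scc[7]=?)
step 4: low=(low[0]=0,low[1]=1,low[2]=2,low[3]=?,low[4]=2,low[5]=4,low[6]=?,low[7]=?); scc=(scc[0]=0,scc[1]=1,scc[2]=?,scc[3]=?,scc[4]=?,scc[5]=2,scc[6]=?,scc[7]=?)
step 5: low=(low[0]=0,low[1]=1,low[2]=2,low[3]=?,low[4]=2,low[5]=4,low[6]=5,low[7]=?); scc=(scc[0]=0,scc[1]=1,scc[2]=?,scc[3]=?,scc[4]=?,scc[5]=2,scc[6]=3,scc[7]=?)
step 6: low=(low[0]=0,low[1]=1,low[2]=2,low[3]=?,low[4]=2,low[5]=4,low[6]=5,low[7]=6); scc=(scc[0]=0,scc[1]=1,scc[2]=?,scc[3]=?,scc[4]=?,scc[5]=2,scc[6]=3,scc[7]=4)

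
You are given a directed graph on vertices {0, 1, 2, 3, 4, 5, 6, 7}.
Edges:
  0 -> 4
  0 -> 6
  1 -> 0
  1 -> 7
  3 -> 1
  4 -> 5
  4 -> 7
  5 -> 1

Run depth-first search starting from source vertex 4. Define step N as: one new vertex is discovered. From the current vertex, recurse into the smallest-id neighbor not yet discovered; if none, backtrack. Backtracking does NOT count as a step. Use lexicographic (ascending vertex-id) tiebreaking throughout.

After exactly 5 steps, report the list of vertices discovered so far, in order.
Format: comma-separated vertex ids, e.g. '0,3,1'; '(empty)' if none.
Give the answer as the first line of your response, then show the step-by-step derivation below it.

4,5,1,0,6

step 1: discover 4; path=4; order=4
step 2: discover 5; path=4>5; order=4,5
step 3: discover 1; path=4>5>1; order=4,5,1
step 4: discover 0; path=4>5>1>0; order=4,5,1,0
step 5: discover 6; path=4>5>1>0>6; order=4,5,1,0,6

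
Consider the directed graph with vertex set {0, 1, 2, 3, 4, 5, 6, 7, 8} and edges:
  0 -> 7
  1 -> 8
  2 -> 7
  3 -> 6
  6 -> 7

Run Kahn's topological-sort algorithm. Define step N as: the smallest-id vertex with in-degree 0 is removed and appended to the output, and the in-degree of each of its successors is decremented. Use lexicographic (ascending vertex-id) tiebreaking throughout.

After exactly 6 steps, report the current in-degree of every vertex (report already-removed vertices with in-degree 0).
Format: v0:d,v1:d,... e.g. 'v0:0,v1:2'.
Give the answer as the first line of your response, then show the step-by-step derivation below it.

v0:0,v1:0,v2:0,v3:0,v4:0,v5:0,v6:0,v7:1,v8:0

step 1: output 0; order=[0]; indeg=(0,0,0,0,0,0,1,2,1)
step 2: output 1; order=[0,1]; indeg=(0,0,0,0,0,0,1,2,0)
step 3: output 2; order=[0,1,2]; indeg=(0,0,0,0,0,0,1,1,0)
step 4: output 3; order=[0,1,2,3]; indeg=(0,0,0,0,0,0,0,1,0)
step 5: output 4; order=[0,1,2,3,4]; indeg=(0,0,0,0,0,0,0,1,0)
step 6: output 5; order=[0,1,2,3,4,5]; indeg=(0,0,0,0,0,0,0,1,0)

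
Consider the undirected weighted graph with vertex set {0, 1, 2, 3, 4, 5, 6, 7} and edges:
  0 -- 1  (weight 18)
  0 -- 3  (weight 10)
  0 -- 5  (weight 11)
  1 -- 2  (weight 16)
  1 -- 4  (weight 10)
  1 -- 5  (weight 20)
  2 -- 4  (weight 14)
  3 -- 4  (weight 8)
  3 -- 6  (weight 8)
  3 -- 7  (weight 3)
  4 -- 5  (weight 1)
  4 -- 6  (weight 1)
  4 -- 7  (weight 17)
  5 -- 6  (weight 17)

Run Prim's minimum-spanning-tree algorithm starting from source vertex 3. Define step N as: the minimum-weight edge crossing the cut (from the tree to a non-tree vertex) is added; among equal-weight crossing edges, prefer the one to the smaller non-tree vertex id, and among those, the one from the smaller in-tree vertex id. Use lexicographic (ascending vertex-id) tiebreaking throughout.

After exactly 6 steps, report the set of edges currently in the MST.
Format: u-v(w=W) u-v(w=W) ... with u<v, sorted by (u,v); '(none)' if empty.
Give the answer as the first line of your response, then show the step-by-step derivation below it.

0-3(w=10) 1-4(w=10) 3-4(w=8) 3-7(w=3) 4-5(w=1) 4-6(w=1)

step 1: add edge 3-7 (w=3); MST = {3-7(w=3)}
step 2: add edge 3-4 (w=8); MST = {3-4(w=8) 3-7(w=3)}
step 3: add edge 4-5 (w=1); MST = {3-4(w=8) 3-7(w=3) 4-5(w=1)}
step 4: add edge 4-6 (w=1); MST = {3-4(w=8) 3-7(w=3) 4-5(w=1) 4-6(w=1)}
step 5: add edge 0-3 (w=10); MST = {0-3(w=10) 3-4(w=8) 3-7(w=3) 4-5(w=1) 4-6(w=1)}
step 6: add edge 1-4 (w=10); MST = {0-3(w=10) 1-4(w=10) 3-4(w=8) 3-7(w=3) 4-5(w=1) 4-6(w=1)}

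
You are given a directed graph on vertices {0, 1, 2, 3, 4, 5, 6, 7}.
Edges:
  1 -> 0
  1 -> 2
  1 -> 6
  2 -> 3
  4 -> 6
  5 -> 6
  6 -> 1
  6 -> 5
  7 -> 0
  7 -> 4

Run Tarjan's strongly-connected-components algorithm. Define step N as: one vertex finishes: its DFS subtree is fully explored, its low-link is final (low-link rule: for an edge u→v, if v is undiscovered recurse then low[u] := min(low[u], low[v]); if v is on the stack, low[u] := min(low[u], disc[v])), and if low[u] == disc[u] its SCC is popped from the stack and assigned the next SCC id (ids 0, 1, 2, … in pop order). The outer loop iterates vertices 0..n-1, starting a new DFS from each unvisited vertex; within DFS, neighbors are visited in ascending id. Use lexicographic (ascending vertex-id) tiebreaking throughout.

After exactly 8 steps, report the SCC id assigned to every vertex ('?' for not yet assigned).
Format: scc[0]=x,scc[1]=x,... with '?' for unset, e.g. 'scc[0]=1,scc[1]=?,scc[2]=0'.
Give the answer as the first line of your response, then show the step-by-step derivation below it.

scc[0]=0,scc[1]=3,scc[2]=2,scc[3]=1,scc[4]=4,scc[5]=3,scc[6]=3,scc[7]=5

step 1: low=(low[0]=0,low[1]=?,low[2]=?,low[3]=?,low[4]=?,low[5]=?,low[6]=?,low[7]=?); scc=(scc[0]=0,scc[1]=?,scc[2]=?,scc[3]=?,scc[4]=?,scc[5]=?,scc[6]=?,scc[7]=?)
step 2: low=(low[0]=0,low[1]=1,low[2]=2,low[3]=3,low[4]=?,low[5]=?,low[6]=?,low[7]=?); scc=(scc[0]=0,scc[1]=?,scc[2]=?,scc[3]=1,scc[4]=?,scc[5]=?,scc[6]=?,scc[7]=?)
step 3: low=(low[0]=0,low[1]=1,low[2]=2,low[3]=3,low[4]=?,low[5]=?,low[6]=?,low[7]=?); scc=(scc[0]=0,scc[1]=?,scc[2]=2,scc[3]=1,scc[4]=?,scc[5]=?,scc[6]=?,scc[7]=?)
step 4: low=(low[0]=0,low[1]=1,low[2]=2,low[3]=3,low[4]=?,low[5]=4,low[6]=1,low[7]=?); scc=(scc[0]=0,scc[1]=?,scc[2]=2,scc[3]=1,scc[4]=?,scc[5]=?,scc[6]=?,scc[7]=?)
step 5: low=(low[0]=0,low[1]=1,low[2]=2,low[3]=3,low[4]=?,low[5]=4,low[6]=1,low[7]=?); scc=(scc[0]=0,scc[1]=?,scc[2]=2,scc[3]=1,scc[4]=?,scc[5]=?,scc[6]=?,scc[7]=?)
step 6: low=(low[0]=0,low[1]=1,low[2]=2,low[3]=3,low[4]=?,low[5]=4,low[6]=1,low[7]=?); scc=(scc[0]=0,scc[1]=3,scc[2]=2,scc[3]=1,scc[4]=?,scc[5]=3,scc[6]=3,scc[7]=?)
step 7: low=(low[0]=0,low[1]=1,low[2]=2,low[3]=3,low[4]=6,low[5]=4,low[6]=1,low[7]=?); scc=(scc[0]=0,scc[1]=3,scc[2]=2,scc[3]=1,scc[4]=4,scc[5]=3,scc[6]=3,scc[7]=?)
step 8: low=(low[0]=0,low[1]=1,low[2]=2,low[3]=3,low[4]=6,low[5]=4,low[6]=1,low[7]=7); scc=(scc[0]=0,scc[1]=3,scc[2]=2,scc[3]=1,scc[4]=4,scc[5]=3,scc[6]=3,scc[7]=5)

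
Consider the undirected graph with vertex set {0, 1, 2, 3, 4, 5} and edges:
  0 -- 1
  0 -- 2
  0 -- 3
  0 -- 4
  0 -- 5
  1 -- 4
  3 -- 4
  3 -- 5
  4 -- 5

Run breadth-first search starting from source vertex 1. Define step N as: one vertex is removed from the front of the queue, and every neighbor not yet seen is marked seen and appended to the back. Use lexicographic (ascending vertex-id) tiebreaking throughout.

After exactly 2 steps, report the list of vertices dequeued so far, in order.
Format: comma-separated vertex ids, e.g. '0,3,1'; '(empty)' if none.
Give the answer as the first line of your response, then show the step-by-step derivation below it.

1,0

step 1: dequeue 1; queue=[0,4]; order=1
step 2: dequeue 0; queue=[4,2,3,5]; order=1,0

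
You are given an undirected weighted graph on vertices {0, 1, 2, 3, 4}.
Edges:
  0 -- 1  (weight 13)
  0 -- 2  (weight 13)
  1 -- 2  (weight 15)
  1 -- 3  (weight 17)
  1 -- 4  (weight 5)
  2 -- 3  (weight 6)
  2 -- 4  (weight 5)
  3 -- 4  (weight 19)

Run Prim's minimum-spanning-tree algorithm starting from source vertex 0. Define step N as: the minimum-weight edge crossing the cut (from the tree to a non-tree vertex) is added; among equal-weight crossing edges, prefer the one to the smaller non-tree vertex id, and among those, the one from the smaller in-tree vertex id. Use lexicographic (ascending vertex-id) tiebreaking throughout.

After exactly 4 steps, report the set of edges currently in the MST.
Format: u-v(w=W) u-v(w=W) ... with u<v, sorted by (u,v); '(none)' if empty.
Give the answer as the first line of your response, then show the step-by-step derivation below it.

0-1(w=13) 1-4(w=5) 2-3(w=6) 2-4(w=5)

step 1: add edge 0-1 (w=13); MST = {0-1(w=13)}
step 2: add edge 1-4 (w=5); MST = {0-1(w=13) 1-4(w=5)}
step 3: add edge 2-4 (w=5); MST = {0-1(w=13) 1-4(w=5) 2-4(w=5)}
step 4: add edge 2-3 (w=6); MST = {0-1(w=13) 1-4(w=5) 2-3(w=6) 2-4(w=5)}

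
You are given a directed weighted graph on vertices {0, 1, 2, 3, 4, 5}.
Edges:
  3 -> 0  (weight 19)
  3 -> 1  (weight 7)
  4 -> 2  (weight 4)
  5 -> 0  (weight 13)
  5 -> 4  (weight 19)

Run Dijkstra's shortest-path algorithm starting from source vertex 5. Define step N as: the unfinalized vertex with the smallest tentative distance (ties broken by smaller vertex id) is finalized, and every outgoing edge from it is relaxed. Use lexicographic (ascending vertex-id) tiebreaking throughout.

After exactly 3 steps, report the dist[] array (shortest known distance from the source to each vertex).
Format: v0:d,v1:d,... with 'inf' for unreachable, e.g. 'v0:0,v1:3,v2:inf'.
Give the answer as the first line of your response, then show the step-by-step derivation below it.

v0:13,v1:inf,v2:23,v3:inf,v4:19,v5:0

step 1: dist = v0:13,v1:inf,v2:inf,v3:inf,v4:19,v5:0
step 2: dist = v0:13,v1:inf,v2:inf,v3:inf,v4:19,v5:0
step 3: dist = v0:13,v1:inf,v2:23,v3:inf,v4:19,v5:0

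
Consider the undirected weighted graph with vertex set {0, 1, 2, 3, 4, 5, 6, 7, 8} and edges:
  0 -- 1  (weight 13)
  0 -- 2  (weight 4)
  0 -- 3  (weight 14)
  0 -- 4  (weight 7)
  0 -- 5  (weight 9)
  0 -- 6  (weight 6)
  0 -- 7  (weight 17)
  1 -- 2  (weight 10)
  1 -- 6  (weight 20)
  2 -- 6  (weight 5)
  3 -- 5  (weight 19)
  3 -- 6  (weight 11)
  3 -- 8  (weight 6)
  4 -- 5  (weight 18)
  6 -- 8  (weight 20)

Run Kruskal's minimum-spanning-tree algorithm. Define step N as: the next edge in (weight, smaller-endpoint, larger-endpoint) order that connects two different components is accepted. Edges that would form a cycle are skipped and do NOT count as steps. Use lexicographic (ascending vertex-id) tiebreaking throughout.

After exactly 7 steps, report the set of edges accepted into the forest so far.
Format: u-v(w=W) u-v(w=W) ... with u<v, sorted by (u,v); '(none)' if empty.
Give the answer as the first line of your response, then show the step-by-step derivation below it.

0-2(w=4) 0-4(w=7) 0-5(w=9) 1-2(w=10) 2-6(w=5) 3-6(w=11) 3-8(w=6)

step 1: add edge 0-2 (w=4); MST = {0-2(w=4)}
step 2: add edge 2-6 (w=5); MST = {0-2(w=4) 2-6(w=5)}
step 3: add edge 3-8 (w=6); MST = {0-2(w=4) 2-6(w=5) 3-8(w=6)}
step 4: add edge 0-4 (w=7); MST = {0-2(w=4) 0-4(w=7) 2-6(w=5) 3-8(w=6)}
step 5: add edge 0-5 (w=9); MST = {0-2(w=4) 0-4(w=7) 0-5(w=9) 2-6(w=5) 3-8(w=6)}
step 6: add edge 1-2 (w=10); MST = {0-2(w=4) 0-4(w=7) 0-5(w=9) 1-2(w=10) 2-6(w=5) 3-8(w=6)}
step 7: add edge 3-6 (w=11); MST = {0-2(w=4) 0-4(w=7) 0-5(w=9) 1-2(w=10) 2-6(w=5) 3-6(w=11) 3-8(w=6)}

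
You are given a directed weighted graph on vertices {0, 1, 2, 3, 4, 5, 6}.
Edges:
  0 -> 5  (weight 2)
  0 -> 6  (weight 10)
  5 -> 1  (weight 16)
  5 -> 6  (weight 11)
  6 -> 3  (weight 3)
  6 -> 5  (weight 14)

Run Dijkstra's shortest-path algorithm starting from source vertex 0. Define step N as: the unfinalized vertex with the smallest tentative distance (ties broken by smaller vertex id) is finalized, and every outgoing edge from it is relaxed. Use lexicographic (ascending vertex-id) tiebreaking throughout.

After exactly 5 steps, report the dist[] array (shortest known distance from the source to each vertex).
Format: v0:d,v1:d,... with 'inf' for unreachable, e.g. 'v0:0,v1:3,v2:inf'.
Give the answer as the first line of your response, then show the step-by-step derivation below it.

v0:0,v1:18,v2:inf,v3:13,v4:inf,v5:2,v6:10

step 1: dist = v0:0,v1:inf,v2:inf,v3:inf,v4:inf,v5:2,v6:10
step 2: dist = v0:0,v1:18,v2:inf,v3:inf,v4:inf,v5:2,v6:10
step 3: dist = v0:0,v1:18,v2:inf,v3:13,v4:inf,v5:2,v6:10
step 4: dist = v0:0,v1:18,v2:inf,v3:13,v4:inf,v5:2,v6:10
step 5: dist = v0:0,v1:18,v2:inf,v3:13,v4:inf,v5:2,v6:10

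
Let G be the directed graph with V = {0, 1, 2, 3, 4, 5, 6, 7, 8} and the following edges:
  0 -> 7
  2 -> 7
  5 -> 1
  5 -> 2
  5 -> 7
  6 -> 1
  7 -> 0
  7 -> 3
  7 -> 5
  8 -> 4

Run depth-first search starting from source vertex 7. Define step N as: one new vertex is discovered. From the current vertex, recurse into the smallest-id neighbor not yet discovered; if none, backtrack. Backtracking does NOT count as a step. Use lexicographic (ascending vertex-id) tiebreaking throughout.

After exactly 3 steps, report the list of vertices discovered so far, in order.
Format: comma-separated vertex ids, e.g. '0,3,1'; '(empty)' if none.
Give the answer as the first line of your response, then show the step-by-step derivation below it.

7,0,3

step 1: discover 7; path=7; order=7
step 2: discover 0; path=7>0; order=7,0
step 3: discover 3; path=7>3; order=7,0,3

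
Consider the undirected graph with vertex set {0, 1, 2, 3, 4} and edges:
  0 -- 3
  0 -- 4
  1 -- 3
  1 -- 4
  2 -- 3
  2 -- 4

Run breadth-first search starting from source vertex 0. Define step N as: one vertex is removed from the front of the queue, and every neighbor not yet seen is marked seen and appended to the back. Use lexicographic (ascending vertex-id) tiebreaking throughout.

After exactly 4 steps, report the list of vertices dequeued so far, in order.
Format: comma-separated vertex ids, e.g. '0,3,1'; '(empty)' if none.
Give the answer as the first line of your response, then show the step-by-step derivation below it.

0,3,4,1

step 1: dequeue 0; queue=[3,4]; order=0
step 2: dequeue 3; queue=[4,1,2]; order=0,3
step 3: dequeue 4; queue=[1,2]; order=0,3,4
step 4: dequeue 1; queue=[2]; order=0,3,4,1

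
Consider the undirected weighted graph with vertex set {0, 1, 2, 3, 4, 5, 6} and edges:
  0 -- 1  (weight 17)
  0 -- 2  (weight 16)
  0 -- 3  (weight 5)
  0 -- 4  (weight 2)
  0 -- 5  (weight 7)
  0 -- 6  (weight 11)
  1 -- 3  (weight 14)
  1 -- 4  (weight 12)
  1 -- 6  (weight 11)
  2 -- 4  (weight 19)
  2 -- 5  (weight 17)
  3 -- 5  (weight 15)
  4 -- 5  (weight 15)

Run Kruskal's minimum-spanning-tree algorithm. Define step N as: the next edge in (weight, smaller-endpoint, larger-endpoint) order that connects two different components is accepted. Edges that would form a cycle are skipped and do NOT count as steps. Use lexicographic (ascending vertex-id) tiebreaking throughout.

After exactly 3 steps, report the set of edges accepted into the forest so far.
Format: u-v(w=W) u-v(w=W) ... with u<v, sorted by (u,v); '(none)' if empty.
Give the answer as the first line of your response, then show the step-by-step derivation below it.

0-3(w=5) 0-4(w=2) 0-5(w=7)

step 1: add edge 0-4 (w=2); MST = {0-4(w=2)}
step 2: add edge 0-3 (w=5); MST = {0-3(w=5) 0-4(w=2)}
step 3: add edge 0-5 (w=7); MST = {0-3(w=5) 0-4(w=2) 0-5(w=7)}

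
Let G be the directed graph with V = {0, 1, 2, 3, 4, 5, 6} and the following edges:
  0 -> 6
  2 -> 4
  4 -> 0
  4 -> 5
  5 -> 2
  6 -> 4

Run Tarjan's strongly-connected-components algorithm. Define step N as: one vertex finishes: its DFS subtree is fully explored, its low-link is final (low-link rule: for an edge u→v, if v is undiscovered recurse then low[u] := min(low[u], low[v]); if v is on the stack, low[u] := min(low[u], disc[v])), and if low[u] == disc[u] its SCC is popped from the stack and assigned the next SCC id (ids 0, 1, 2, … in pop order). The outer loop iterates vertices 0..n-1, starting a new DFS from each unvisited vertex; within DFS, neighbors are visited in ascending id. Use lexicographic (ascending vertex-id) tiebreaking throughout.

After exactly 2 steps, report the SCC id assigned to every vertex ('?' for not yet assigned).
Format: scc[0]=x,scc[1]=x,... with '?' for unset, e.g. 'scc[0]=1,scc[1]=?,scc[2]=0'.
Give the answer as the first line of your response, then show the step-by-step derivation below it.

scc[0]=?,scc[1]=?,scc[2]=?,scc[3]=?,scc[4]=?,scc[5]=?,scc[6]=?

step 1: low=(low[0]=0,low[1]=?,low[2]=2,low[3]=?,low[4]=0,low[5]=3,low[6]=1); scc=(scc[0]=?,scc[1]=?,scc[2]=?,scc[3]=?,scc[4]=?,scc[5]=?,scc[6]=?)
step 2: low=(low[0]=0,low[1]=?,low[2]=2,low[3]=?,low[4]=0,low[5]=2,low[6]=1); scc=(scc[0]=?,scc[1]=?,scc[2]=?,scc[3]=?,scc[4]=?,scc[5]=?,scc[6]=?)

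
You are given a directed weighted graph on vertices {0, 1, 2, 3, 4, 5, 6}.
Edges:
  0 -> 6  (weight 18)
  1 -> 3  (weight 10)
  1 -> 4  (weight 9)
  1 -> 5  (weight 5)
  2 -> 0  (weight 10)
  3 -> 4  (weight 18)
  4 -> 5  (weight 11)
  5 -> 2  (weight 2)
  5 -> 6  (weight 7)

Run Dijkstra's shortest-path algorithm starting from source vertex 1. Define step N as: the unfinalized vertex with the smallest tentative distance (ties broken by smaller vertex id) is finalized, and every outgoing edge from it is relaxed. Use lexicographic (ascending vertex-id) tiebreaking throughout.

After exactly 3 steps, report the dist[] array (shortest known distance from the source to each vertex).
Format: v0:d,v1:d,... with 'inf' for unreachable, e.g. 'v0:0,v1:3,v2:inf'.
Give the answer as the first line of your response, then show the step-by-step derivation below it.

v0:17,v1:0,v2:7,v3:10,v4:9,v5:5,v6:12

step 1: dist = v0:inf,v1:0,v2:inf,v3:10,v4:9,v5:5,v6:inf
step 2: dist = v0:inf,v1:0,v2:7,v3:10,v4:9,v5:5,v6:12
step 3: dist = v0:17,v1:0,v2:7,v3:10,v4:9,v5:5,v6:12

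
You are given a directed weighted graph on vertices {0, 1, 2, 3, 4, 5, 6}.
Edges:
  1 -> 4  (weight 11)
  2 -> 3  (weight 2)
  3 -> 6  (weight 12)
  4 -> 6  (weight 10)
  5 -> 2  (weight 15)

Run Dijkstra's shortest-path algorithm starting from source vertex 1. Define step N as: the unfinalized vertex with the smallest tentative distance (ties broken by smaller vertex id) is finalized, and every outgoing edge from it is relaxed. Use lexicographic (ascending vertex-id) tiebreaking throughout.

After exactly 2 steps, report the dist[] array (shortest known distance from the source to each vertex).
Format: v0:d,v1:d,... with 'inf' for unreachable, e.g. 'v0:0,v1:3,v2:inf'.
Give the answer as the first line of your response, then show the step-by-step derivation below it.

v0:inf,v1:0,v2:inf,v3:inf,v4:11,v5:inf,v6:21

step 1: dist = v0:inf,v1:0,v2:inf,v3:inf,v4:11,v5:inf,v6:inf
step 2: dist = v0:inf,v1:0,v2:inf,v3:inf,v4:11,v5:inf,v6:21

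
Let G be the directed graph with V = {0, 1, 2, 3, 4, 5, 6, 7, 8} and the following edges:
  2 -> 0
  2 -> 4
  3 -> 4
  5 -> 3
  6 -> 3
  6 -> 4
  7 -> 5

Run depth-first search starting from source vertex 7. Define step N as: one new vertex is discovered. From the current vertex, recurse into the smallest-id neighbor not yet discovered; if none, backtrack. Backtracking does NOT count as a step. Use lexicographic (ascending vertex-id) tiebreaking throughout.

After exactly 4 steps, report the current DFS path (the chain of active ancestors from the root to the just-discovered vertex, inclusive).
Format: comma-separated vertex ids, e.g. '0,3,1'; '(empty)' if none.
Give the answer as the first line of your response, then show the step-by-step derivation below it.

7,5,3,4

step 1: discover 7; path=7; order=7
step 2: discover 5; path=7>5; order=7,5
step 3: discover 3; path=7>5>3; order=7,5,3
step 4: discover 4; path=7>5>3>4; order=7,5,3,4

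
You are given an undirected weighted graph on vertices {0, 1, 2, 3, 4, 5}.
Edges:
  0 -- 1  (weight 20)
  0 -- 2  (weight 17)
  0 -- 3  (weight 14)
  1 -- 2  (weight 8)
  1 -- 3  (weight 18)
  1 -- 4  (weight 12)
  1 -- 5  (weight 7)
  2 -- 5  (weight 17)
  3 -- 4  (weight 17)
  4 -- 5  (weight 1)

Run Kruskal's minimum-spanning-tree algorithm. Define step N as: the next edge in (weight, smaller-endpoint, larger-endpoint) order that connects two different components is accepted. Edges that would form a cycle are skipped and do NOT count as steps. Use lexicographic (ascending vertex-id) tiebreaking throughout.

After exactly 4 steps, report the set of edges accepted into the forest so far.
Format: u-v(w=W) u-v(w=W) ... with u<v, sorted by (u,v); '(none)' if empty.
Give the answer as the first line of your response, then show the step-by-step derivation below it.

0-3(w=14) 1-2(w=8) 1-5(w=7) 4-5(w=1)

step 1: add edge 4-5 (w=1); MST = {4-5(w=1)}
step 2: add edge 1-5 (w=7); MST = {1-5(w=7) 4-5(w=1)}
step 3: add edge 1-2 (w=8); MST = {1-2(w=8) 1-5(w=7) 4-5(w=1)}
step 4: add edge 0-3 (w=14); MST = {0-3(w=14) 1-2(w=8) 1-5(w=7) 4-5(w=1)}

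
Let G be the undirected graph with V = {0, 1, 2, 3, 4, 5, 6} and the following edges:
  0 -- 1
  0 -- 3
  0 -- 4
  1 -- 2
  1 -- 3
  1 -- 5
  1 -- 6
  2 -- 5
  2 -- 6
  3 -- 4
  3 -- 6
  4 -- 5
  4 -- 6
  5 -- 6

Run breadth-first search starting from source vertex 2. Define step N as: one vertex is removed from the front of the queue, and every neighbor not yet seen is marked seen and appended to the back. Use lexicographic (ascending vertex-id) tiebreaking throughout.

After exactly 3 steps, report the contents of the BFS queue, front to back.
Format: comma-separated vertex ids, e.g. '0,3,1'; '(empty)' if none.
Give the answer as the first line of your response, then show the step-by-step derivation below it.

6,0,3,4

step 1: dequeue 2; queue=[1,5,6]; order=2
step 2: dequeue 1; queue=[5,6,0,3]; order=2,1
step 3: dequeue 5; queue=[6,0,3,4]; order=2,1,5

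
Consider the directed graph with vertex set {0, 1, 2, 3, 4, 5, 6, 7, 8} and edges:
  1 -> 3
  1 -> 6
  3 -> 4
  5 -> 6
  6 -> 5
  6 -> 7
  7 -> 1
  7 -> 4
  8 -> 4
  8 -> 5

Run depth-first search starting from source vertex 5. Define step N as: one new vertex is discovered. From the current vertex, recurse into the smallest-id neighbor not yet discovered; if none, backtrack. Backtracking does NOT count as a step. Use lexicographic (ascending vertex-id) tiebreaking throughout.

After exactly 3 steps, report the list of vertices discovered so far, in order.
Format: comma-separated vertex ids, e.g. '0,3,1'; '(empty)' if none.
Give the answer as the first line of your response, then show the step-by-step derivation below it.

5,6,7

step 1: discover 5; path=5; order=5
step 2: discover 6; path=5>6; order=5,6
step 3: discover 7; path=5>6>7; order=5,6,7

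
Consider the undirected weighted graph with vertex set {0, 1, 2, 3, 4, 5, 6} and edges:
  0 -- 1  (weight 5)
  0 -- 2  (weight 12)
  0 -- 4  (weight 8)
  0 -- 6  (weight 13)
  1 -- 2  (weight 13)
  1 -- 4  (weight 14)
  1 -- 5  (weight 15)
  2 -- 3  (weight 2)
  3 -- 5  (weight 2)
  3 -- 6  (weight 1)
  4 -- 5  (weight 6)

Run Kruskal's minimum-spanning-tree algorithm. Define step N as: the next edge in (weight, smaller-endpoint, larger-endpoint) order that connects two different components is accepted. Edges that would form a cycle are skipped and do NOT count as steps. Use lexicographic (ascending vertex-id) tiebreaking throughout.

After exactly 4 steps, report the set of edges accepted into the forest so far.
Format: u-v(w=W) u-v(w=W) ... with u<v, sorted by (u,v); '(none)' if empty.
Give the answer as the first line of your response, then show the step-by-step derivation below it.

0-1(w=5) 2-3(w=2) 3-5(w=2) 3-6(w=1)

step 1: add edge 3-6 (w=1); MST = {3-6(w=1)}
step 2: add edge 2-3 (w=2); MST = {2-3(w=2) 3-6(w=1)}
step 3: add edge 3-5 (w=2); MST = {2-3(w=2) 3-5(w=2) 3-6(w=1)}
step 4: add edge 0-1 (w=5); MST = {0-1(w=5) 2-3(w=2) 3-5(w=2) 3-6(w=1)}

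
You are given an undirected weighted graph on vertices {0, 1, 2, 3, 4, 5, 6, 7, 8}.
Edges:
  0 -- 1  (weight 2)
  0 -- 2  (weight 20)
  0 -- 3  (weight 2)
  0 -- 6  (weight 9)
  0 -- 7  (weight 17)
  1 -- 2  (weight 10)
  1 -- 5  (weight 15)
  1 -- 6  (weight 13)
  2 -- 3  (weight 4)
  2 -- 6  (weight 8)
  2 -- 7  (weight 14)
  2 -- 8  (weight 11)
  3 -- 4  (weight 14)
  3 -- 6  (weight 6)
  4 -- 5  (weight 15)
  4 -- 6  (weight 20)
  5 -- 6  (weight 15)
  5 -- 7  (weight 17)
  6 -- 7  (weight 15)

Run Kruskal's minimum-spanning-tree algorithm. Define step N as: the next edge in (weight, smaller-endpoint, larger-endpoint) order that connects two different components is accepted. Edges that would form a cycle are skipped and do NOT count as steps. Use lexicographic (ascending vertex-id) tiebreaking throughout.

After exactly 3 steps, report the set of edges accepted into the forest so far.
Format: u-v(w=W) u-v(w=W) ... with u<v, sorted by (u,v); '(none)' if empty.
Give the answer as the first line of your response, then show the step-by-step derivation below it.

0-1(w=2) 0-3(w=2) 2-3(w=4)

step 1: add edge 0-1 (w=2); MST = {0-1(w=2)}
step 2: add edge 0-3 (w=2); MST = {0-1(w=2) 0-3(w=2)}
step 3: add edge 2-3 (w=4); MST = {0-1(w=2) 0-3(w=2) 2-3(w=4)}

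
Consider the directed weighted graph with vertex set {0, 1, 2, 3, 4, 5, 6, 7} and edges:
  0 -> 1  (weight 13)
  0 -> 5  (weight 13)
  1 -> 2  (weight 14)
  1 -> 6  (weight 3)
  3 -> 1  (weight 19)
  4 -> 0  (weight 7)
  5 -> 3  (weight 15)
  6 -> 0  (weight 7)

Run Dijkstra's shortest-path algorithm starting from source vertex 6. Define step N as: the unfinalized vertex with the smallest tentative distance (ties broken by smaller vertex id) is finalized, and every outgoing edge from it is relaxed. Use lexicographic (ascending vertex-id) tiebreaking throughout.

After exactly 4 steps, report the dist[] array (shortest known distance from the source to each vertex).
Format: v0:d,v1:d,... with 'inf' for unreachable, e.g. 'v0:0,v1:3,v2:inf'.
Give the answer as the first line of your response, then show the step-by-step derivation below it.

v0:7,v1:20,v2:34,v3:35,v4:inf,v5:20,v6:0,v7:inf

step 1: dist = v0:7,v1:inf,v2:inf,v3:inf,v4:inf,v5:inf,v6:0,v7:inf
step 2: dist = v0:7,v1:20,v2:inf,v3:inf,v4:inf,v5:20,v6:0,v7:inf
step 3: dist = v0:7,v1:20,v2:34,v3:inf,v4:inf,v5:20,v6:0,v7:inf
step 4: dist = v0:7,v1:20,v2:34,v3:35,v4:inf,v5:20,v6:0,v7:inf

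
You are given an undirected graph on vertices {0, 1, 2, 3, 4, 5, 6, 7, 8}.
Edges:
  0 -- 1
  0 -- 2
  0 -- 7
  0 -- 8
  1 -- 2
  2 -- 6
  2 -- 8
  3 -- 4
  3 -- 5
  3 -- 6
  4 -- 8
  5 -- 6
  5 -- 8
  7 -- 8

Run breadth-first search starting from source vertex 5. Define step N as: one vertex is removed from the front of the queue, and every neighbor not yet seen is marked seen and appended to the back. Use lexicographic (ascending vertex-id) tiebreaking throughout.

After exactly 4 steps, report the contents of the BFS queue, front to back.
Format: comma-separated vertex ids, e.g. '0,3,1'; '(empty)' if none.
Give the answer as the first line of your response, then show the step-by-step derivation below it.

4,2,0,7

step 1: dequeue 5; queue=[3,6,8]; order=5
step 2: dequeue 3; queue=[6,8,4]; order=5,3
step 3: dequeue 6; queue=[8,4,2]; order=5,3,6
step 4: dequeue 8; queue=[4,2,0,7]; order=5,3,6,8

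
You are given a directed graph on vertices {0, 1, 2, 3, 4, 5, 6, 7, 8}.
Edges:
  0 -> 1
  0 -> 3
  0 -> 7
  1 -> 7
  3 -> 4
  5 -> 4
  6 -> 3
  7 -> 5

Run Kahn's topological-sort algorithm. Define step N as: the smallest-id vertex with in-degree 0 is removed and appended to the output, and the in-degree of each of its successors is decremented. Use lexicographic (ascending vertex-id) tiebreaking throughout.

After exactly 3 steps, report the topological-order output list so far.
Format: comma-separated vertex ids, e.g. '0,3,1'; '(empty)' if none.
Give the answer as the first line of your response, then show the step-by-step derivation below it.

0,1,2

step 1: output 0; order=[0]; indeg=(0,0,0,1,2,1,0,1,0)
step 2: output 1; order=[0,1]; indeg=(0,0,0,1,2,1,0,0,0)
step 3: output 2; order=[0,1,2]; indeg=(0,0,0,1,2,1,0,0,0)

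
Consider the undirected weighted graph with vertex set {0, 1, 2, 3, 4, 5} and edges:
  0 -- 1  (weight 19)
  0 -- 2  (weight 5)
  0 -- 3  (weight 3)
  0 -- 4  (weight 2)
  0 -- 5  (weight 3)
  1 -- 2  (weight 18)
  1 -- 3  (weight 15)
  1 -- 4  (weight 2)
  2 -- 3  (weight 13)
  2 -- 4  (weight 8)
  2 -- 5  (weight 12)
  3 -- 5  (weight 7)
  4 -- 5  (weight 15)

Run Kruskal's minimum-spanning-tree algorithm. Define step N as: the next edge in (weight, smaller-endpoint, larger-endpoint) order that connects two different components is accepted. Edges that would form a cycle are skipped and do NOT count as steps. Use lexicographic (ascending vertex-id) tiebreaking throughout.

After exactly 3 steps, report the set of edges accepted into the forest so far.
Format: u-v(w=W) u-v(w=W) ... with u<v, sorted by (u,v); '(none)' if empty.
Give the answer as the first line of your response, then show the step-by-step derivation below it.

0-3(w=3) 0-4(w=2) 1-4(w=2)

step 1: add edge 0-4 (w=2); MST = {0-4(w=2)}
step 2: add edge 1-4 (w=2); MST = {0-4(w=2) 1-4(w=2)}
step 3: add edge 0-3 (w=3); MST = {0-3(w=3) 0-4(w=2) 1-4(w=2)}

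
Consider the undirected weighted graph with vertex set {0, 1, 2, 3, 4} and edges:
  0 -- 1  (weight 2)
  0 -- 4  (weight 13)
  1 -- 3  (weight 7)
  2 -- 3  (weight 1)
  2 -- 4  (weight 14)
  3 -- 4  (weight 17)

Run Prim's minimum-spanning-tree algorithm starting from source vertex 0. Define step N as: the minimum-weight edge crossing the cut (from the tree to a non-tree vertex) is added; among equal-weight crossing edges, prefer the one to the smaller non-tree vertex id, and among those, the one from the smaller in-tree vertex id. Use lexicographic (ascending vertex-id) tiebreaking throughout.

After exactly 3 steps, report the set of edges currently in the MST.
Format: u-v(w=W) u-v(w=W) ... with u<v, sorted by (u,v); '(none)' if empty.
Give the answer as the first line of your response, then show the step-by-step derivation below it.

0-1(w=2) 1-3(w=7) 2-3(w=1)

step 1: add edge 0-1 (w=2); MST = {0-1(w=2)}
step 2: add edge 1-3 (w=7); MST = {0-1(w=2) 1-3(w=7)}
step 3: add edge 2-3 (w=1); MST = {0-1(w=2) 1-3(w=7) 2-3(w=1)}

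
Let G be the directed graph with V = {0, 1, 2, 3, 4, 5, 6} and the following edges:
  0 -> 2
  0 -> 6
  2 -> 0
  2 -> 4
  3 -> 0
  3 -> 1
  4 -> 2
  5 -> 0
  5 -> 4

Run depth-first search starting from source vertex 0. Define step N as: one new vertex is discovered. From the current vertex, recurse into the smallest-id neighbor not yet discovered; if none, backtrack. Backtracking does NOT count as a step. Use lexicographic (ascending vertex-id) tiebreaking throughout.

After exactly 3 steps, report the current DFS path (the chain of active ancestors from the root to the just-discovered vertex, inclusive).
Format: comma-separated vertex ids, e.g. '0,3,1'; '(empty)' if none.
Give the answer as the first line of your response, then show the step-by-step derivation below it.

0,2,4

step 1: discover 0; path=0; order=0
step 2: discover 2; path=0>2; order=0,2
step 3: discover 4; path=0>2>4; order=0,2,4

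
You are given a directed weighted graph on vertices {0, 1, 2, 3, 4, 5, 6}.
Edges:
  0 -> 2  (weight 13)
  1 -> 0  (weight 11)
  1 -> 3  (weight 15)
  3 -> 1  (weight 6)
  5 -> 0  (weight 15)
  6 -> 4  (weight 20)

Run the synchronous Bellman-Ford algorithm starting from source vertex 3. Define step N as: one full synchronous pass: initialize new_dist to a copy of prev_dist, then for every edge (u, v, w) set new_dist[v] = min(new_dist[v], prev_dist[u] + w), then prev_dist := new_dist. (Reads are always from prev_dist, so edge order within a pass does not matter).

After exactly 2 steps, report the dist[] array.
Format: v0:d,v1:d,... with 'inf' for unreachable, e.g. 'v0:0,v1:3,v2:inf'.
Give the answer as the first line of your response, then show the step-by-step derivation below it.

v0:17,v1:6,v2:inf,v3:0,v4:inf,v5:inf,v6:inf

step 1: dist = v0:inf,v1:6,v2:inf,v3:0,v4:inf,v5:inf,v6:inf
step 2: dist = v0:17,v1:6,v2:inf,v3:0,v4:inf,v5:inf,v6:inf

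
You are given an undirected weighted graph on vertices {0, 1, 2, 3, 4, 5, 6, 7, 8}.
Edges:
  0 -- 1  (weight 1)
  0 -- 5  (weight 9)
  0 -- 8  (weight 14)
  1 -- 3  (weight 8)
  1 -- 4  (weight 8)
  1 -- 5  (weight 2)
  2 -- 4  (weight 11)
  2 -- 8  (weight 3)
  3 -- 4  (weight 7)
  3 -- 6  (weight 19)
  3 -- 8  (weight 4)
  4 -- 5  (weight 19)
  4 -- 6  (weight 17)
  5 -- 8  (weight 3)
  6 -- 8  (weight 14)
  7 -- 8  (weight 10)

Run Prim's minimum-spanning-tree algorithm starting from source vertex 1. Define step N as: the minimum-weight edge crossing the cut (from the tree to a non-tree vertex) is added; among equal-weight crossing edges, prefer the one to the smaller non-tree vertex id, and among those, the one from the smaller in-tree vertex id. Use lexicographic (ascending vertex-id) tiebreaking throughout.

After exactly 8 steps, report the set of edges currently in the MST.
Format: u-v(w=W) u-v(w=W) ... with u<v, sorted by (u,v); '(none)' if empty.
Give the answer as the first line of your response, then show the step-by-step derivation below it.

0-1(w=1) 1-5(w=2) 2-8(w=3) 3-4(w=7) 3-8(w=4) 5-8(w=3) 6-8(w=14) 7-8(w=10)

step 1: add edge 0-1 (w=1); MST = {0-1(w=1)}
step 2: add edge 1-5 (w=2); MST = {0-1(w=1) 1-5(w=2)}
step 3: add edge 5-8 (w=3); MST = {0-1(w=1) 1-5(w=2) 5-8(w=3)}
step 4: add edge 2-8 (w=3); MST = {0-1(w=1) 1-5(w=2) 2-8(w=3) 5-8(w=3)}
step 5: add edge 3-8 (w=4); MST = {0-1(w=1) 1-5(w=2) 2-8(w=3) 3-8(w=4) 5-8(w=3)}
step 6: add edge 3-4 (w=7); MST = {0-1(w=1) 1-5(w=2) 2-8(w=3) 3-4(w=7) 3-8(w=4) 5-8(w=3)}
step 7: add edge 7-8 (w=10); MST = {0-1(w=1) 1-5(w=2) 2-8(w=3) 3-4(w=7) 3-8(w=4) 5-8(w=3) 7-8(w=10)}
step 8: add edge 6-8 (w=14); MST = {0-1(w=1) 1-5(w=2) 2-8(w=3) 3-4(w=7) 3-8(w=4) 5-8(w=3) 6-8(w=14) 7-8(w=10)}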